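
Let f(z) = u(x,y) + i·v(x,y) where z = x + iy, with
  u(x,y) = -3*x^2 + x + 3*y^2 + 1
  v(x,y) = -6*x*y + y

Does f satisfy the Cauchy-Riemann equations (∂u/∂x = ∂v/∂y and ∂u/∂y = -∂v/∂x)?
∂u/∂x = 1 - 6*x
∂v/∂y = 1 - 6*x
∂u/∂y = 6*y
∂v/∂x = -6*y
∂u/∂x = ∂v/∂y and ∂u/∂y = -∂v/∂x hold identically; f is analytic.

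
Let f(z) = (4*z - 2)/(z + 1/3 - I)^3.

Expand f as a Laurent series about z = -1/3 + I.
Put w = z - (-1/3 + I), i.e. z = w - 1/3 + I. The denominator is w^3, so it suffices to rewrite the numerator in powers of w.

P(z) = 4*z - 2
P(w - 1/3 + I) = -10/3 + 4*I + 4*w

Dividing each term by w^3:
  f = (-10/3 + 4*I)/w^3 + 4/w^2

Substituting back w = z + 1/3 - I:
  f(z) = (-10/3 + 4*I)/(z + 1/3 - I)^3 + 4/(z + 1/3 - I)^2

The series is finite because the numerator is a polynomial; the negative powers form the principal part.

Final answer: (-10/3 + 4*I)/(z + 1/3 - I)^3 + 4/(z + 1/3 - I)^2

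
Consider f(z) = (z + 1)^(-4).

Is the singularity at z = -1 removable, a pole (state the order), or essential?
pole of order 4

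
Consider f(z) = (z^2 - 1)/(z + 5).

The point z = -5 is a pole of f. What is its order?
Factor the denominator:
  z + 5 = (z + 5)

The numerator P(z) = z^2 - 1 has P(-5) = 24 ≠ 0, so no factor of (z + 5) cancels.
Near z = -5 we can therefore write f(z) = g(z)/(z + 5) with g analytic at -5 and g(-5) ≠ 0 (g is just the numerator).

Hence z = -5 is a pole of order 1.

Final answer: 1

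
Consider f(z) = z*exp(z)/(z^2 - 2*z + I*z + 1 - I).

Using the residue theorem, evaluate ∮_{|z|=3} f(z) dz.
By the residue theorem, ∮_C f(z) dz = 2πi · (sum of the residues of f at the poles inside |z| = 3).

The denominator factors as (z - 1 + I)*(z - 1), so the singularities of f are simple poles at z = 1 - I, z = 1.
  |1 - I|² = 2 < 9 = 3², so this pole is inside the contour.
  |1|² = 1 < 9 = 3², so this pole is inside the contour.

With P(z) = z*exp(z) and Q(z) = z^2 - 2*z + I*z + 1 - I, each pole is simple, so Res(f, z₀) = P(z₀)/Q'(z₀) with Q'(z) = 2*z - 2 + I.
  Res(f, 1 - I) = P(1 - I)/Q'(1 - I) = ((1 - I)*exp(1 - I))/(-I) = (1 + I)*exp(1 - I)
  Res(f, 1) = P(1)/Q'(1) = (exp(1))/(I) = -exp(1)*I

Sum of residues inside C: -exp(1)*I + (1 + I)*exp(1 - I)
∮_C f(z) dz = 2πi · (-exp(1)*I + (1 + I)*exp(1 - I)) = 2*exp(1)*pi + pi*(-2 + 2*I)*exp(1 - I)

Final answer: 2*exp(1)*pi + pi*(-2 + 2*I)*exp(1 - I)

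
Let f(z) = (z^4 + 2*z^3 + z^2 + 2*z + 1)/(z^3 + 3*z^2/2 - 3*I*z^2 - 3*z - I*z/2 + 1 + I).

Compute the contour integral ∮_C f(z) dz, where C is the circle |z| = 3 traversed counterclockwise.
pi*(5 - 23*I/2)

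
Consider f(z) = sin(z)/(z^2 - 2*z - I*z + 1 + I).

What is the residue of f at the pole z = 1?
I*sin(1)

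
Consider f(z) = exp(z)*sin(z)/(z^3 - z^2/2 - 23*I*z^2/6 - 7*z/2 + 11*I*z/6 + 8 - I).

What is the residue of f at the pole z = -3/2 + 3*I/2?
Write f(z) = P(z)/Q(z) with P(z) = exp(z)*sin(z) and Q(z) = z^3 - z^2/2 - 23*I*z^2/6 - 7*z/2 + 11*I*z/6 + 8 - I.
The denominator factors as Q(z) = (z - 1 + 2*I/3)*(z - 1 - 3*I)*(z + 3/2 - 3*I/2), so z = -3/2 + 3*I/2 is a simple zero of Q and P is analytic there; z = -3/2 + 3*I/2 is therefore a simple pole and
  Res(f, z₀) = P(z₀)/Q'(z₀).

Q'(z) = 3*z^2 - z - 23*I*z/3 - 7/2 + 11*I/6, so Q'(-3/2 + 3*I/2) = 19/2 - 5*I/3.
P(-3/2 + 3*I/2) = -exp(-3/2 + 3*I/2)*sin(3/2 - 3*I/2).

Res(f, -3/2 + 3*I/2) = (-exp(-3/2 + 3*I/2)*sin(3/2 - 3*I/2))/(19/2 - 5*I/3) = (-342/3349 - 60*I/3349)*exp(-3/2 + 3*I/2)*sin(3/2 - 3*I/2)

Final answer: (-342/3349 - 60*I/3349)*exp(-3/2 + 3*I/2)*sin(3/2 - 3*I/2)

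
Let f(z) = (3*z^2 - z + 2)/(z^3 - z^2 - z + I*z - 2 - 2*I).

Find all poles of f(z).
{-1 + I, -I, 2}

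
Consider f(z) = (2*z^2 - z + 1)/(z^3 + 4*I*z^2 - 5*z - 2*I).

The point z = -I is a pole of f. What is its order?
2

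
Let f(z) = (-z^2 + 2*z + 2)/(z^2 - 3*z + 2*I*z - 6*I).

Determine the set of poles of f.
{-2*I, 3}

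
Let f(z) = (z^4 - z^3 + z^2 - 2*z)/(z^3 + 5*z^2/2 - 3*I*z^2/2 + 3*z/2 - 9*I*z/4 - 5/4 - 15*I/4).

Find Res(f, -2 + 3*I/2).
16663/3016 - 17691*I/3016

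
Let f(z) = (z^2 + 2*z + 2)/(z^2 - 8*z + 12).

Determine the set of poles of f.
The singularities of f are the zeros of the denominator. Factoring,
  z^2 - 8*z + 12 = (z - 6)*(z - 2)
so the candidates are z = 6, z = 2.

Check the numerator P(z) = z^2 + 2*z + 2 at each one:
  P(6) = 50 ≠ 0, so z = 6 is a (simple) pole.
  P(2) = 10 ≠ 0, so z = 2 is a (simple) pole.

Poles of f: {2, 6}

Final answer: {2, 6}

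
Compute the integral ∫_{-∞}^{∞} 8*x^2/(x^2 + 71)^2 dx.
Let f(z) = 8*z^2/(z^2 + 71)^2. The denominator has no real zeros and deg Q - deg P = 2 ≥ 2, so the integral of f over the upper semicircle |z| = R tends to 0 as R → ∞. Closing the contour in the upper half-plane,
  ∫_{-∞}^{∞} f(x) dx = 2πi · Σ Res(f, z_k)  over the poles with Im z_k > 0.

Zeros of the denominator: z^2 + 71 = 0 gives z = ±sqrt(71)*I.
Upper half-plane: z = sqrt(71)*I (a pole of order 2).

Write f(z) = g(z)/(z - sqrt(71)*I)^2 with g(z) = 8*z^2/(z + sqrt(71)*I)^2. For a double pole, Res(f, z₀) = g'(z₀):
  g'(z) = 16*sqrt(71)*I*z/(z + sqrt(71)*I)^3
  Res(f, sqrt(71)*I) = g'(sqrt(71)*I) = -2*sqrt(71)*I/71

∫_{-∞}^{∞} f(x) dx = 2πi · (-2*sqrt(71)*I/71) = 4*sqrt(71)*pi/71

Final answer: 4*sqrt(71)*pi/71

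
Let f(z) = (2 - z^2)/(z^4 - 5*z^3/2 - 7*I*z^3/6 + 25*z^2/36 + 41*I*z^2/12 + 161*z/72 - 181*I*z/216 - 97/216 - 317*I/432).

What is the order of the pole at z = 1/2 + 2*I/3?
Factor the denominator:
  z^4 - 5*z^3/2 - 7*I*z^3/6 + 25*z^2/36 + 41*I*z^2/12 + 161*z/72 - 181*I*z/216 - 97/216 - 317*I/432 = (z - 1/2 - 2*I/3)^2*(z - 2 + I/2)*(z + 1/2 - I/3)

The numerator P(z) = 2 - z^2 has P(1/2 + 2*I/3) = 79/36 - 2*I/3 ≠ 0, so no factor of (z - 1/2 - 2*I/3) cancels.
Near z = 1/2 + 2*I/3 we can therefore write f(z) = g(z)/(z - 1/2 - 2*I/3)^2 with g analytic at 1/2 + 2*I/3 and g(1/2 + 2*I/3) ≠ 0 (g is the numerator divided by the remaining denominator factors).

Hence z = 1/2 + 2*I/3 is a pole of order 2.

Final answer: 2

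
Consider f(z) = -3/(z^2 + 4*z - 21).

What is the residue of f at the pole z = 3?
Write f(z) = P(z)/Q(z) with P(z) = -3 and Q(z) = z^2 + 4*z - 21.
The denominator factors as Q(z) = (z - 3)*(z + 7), so z = 3 is a simple zero of Q and P is analytic there; z = 3 is therefore a simple pole and
  Res(f, z₀) = P(z₀)/Q'(z₀).

Q'(z) = 2*z + 4, so Q'(3) = 10.
P(3) = -3.

Res(f, 3) = (-3)/(10) = -3/10

Final answer: -3/10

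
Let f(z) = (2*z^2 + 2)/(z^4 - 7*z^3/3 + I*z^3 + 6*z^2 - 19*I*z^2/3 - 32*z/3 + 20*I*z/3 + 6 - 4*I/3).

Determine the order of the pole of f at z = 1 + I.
Factor the denominator:
  z^4 - 7*z^3/3 + I*z^3 + 6*z^2 - 19*I*z^2/3 - 32*z/3 + 20*I*z/3 + 6 - 4*I/3 = (z - 1 - I)^2*(z - 1)*(z + 2/3 + 3*I)

The numerator P(z) = 2*z^2 + 2 has P(1 + I) = 2 + 4*I ≠ 0, so no factor of (z - 1 - I) cancels.
Near z = 1 + I we can therefore write f(z) = g(z)/(z - 1 - I)^2 with g analytic at 1 + I and g(1 + I) ≠ 0 (g is the numerator divided by the remaining denominator factors).

Hence z = 1 + I is a pole of order 2.

Final answer: 2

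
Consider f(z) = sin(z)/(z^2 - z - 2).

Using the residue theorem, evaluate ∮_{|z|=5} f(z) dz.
By the residue theorem, ∮_C f(z) dz = 2πi · (sum of the residues of f at the poles inside |z| = 5).

The denominator factors as (z + 1)*(z - 2), so the singularities of f are simple poles at z = -1, z = 2.
  |-1|² = 1 < 25 = 5², so this pole is inside the contour.
  |2|² = 4 < 25 = 5², so this pole is inside the contour.

With P(z) = sin(z) and Q(z) = z^2 - z - 2, each pole is simple, so Res(f, z₀) = P(z₀)/Q'(z₀) with Q'(z) = 2*z - 1.
  Res(f, -1) = P(-1)/Q'(-1) = (-sin(1))/(-3) = sin(1)/3
  Res(f, 2) = P(2)/Q'(2) = (sin(2))/(3) = sin(2)/3

Sum of residues inside C: sin(1)/3 + sin(2)/3
∮_C f(z) dz = 2πi · (sin(1)/3 + sin(2)/3) = 2*I*pi*sin(1)/3 + 2*I*pi*sin(2)/3

Final answer: 2*I*pi*sin(1)/3 + 2*I*pi*sin(2)/3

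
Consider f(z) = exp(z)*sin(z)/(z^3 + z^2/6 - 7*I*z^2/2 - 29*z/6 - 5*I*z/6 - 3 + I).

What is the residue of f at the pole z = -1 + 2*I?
(3/481 - 93*I/481)*exp(-1 + 2*I)*sin(1 - 2*I)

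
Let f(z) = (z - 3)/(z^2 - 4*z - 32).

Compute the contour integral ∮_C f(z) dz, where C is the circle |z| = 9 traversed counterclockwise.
By the residue theorem, ∮_C f(z) dz = 2πi · (sum of the residues of f at the poles inside |z| = 9).

The denominator factors as (z - 8)*(z + 4), so the singularities of f are simple poles at z = 8, z = -4.
  |8|² = 64 < 81 = 9², so this pole is inside the contour.
  |-4|² = 16 < 81 = 9², so this pole is inside the contour.

With P(z) = z - 3 and Q(z) = z^2 - 4*z - 32, each pole is simple, so Res(f, z₀) = P(z₀)/Q'(z₀) with Q'(z) = 2*z - 4.
  Res(f, 8) = P(8)/Q'(8) = (5)/(12) = 5/12
  Res(f, -4) = P(-4)/Q'(-4) = (-7)/(-12) = 7/12

Sum of residues inside C: 1
∮_C f(z) dz = 2πi · (1) = 2*I*pi

Final answer: 2*I*pi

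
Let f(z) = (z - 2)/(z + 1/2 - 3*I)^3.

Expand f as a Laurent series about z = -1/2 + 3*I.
(-5/2 + 3*I)/(z + 1/2 - 3*I)^3 + 1/(z + 1/2 - 3*I)^2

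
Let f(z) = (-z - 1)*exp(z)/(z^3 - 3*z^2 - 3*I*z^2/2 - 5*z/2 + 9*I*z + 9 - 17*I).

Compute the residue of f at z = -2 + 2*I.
Write f(z) = P(z)/Q(z) with P(z) = (-z - 1)*exp(z) and Q(z) = z^3 - 3*z^2 - 3*I*z^2/2 - 5*z/2 + 9*I*z + 9 - 17*I.
The denominator factors as Q(z) = (z - 3 - I/2)*(z + 2 - 2*I)*(z - 2 + I), so z = -2 + 2*I is a simple zero of Q and P is analytic there; z = -2 + 2*I is therefore a simple pole and
  Res(f, z₀) = P(z₀)/Q'(z₀).

Q'(z) = 3*z^2 - 6*z - 3*I*z - 5/2 + 9*I, so Q'(-2 + 2*I) = 31/2 - 21*I.
P(-2 + 2*I) = (1 - 2*I)*exp(-2 + 2*I).

Res(f, -2 + 2*I) = ((1 - 2*I)*exp(-2 + 2*I))/(31/2 - 21*I) = (46/545 - 8*I/545)*exp(-2 + 2*I)

Final answer: (46/545 - 8*I/545)*exp(-2 + 2*I)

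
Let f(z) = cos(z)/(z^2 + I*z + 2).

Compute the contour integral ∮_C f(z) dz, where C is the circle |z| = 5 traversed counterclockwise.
By the residue theorem, ∮_C f(z) dz = 2πi · (sum of the residues of f at the poles inside |z| = 5).

The denominator factors as (z + 2*I)*(z - I), so the singularities of f are simple poles at z = -2*I, z = I.
  |-2*I|² = 4 < 25 = 5², so this pole is inside the contour.
  |I|² = 1 < 25 = 5², so this pole is inside the contour.

With P(z) = cos(z) and Q(z) = z^2 + I*z + 2, each pole is simple, so Res(f, z₀) = P(z₀)/Q'(z₀) with Q'(z) = 2*z + I.
  Res(f, -2*I) = P(-2*I)/Q'(-2*I) = (cosh(2))/(-3*I) = I*cosh(2)/3
  Res(f, I) = P(I)/Q'(I) = (cosh(1))/(3*I) = -I*cosh(1)/3

Sum of residues inside C: -I*cosh(1)/3 + I*cosh(2)/3
∮_C f(z) dz = 2πi · (-I*cosh(1)/3 + I*cosh(2)/3) = -2*pi*cosh(2)/3 + 2*pi*cosh(1)/3

Final answer: -2*pi*cosh(2)/3 + 2*pi*cosh(1)/3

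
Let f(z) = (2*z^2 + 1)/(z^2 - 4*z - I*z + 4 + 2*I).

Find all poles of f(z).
The singularities of f are the zeros of the denominator. Factoring,
  z^2 - 4*z - I*z + 4 + 2*I = (z - 2)*(z - 2 - I)
so the candidates are z = 2, z = 2 + I.

Check the numerator P(z) = 2*z^2 + 1 at each one:
  P(2) = 9 ≠ 0, so z = 2 is a (simple) pole.
  P(2 + I) = 7 + 8*I ≠ 0, so z = 2 + I is a (simple) pole.

Poles of f: {2, 2 + I}

Final answer: {2, 2 + I}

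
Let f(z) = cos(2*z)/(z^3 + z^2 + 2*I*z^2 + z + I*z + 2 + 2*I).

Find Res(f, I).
Write f(z) = P(z)/Q(z) with P(z) = cos(2*z) and Q(z) = z^3 + z^2 + 2*I*z^2 + z + I*z + 2 + 2*I.
The denominator factors as Q(z) = (z - I)*(z + 2*I)*(z + 1 + I), so z = I is a simple zero of Q and P is analytic there; z = I is therefore a simple pole and
  Res(f, z₀) = P(z₀)/Q'(z₀).

Q'(z) = 3*z^2 + 2*z + 4*I*z + 1 + I, so Q'(I) = -6 + 3*I.
P(I) = cosh(2).

Res(f, I) = (cosh(2))/(-6 + 3*I) = (-2/15 - I/15)*cosh(2)

Final answer: (-2/15 - I/15)*cosh(2)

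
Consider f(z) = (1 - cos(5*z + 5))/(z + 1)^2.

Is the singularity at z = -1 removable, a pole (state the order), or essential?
Let u = z + 1. The argument of cos is 5*z + 5 = 5u, so
  f = (1 - cos(5u))/u^2 = ((5u)^2/2 - (5u)^4/24 + ...)/u^2 = 25/2 - (625/24)*u^2 + ...
The Laurent expansion about u = 0 has no negative powers; equivalently lim_{z→-1} f(z) = 25/2 exists and is finite.
So the singularity is removable.

Final answer: removable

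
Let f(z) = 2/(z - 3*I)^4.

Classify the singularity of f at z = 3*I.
Write f(z) = g(z)/(z - 3*I)^4 with g(z) = 2.
g is entire and g(3*I) = 2 ≠ 0, so no factor of (z - 3*I) cancels: the Laurent expansion of f about z = 3*I starts at the power -4, i.e. lim_{z→z₀} (z - z₀)^4 f(z) = 2 is finite and nonzero.
So z = 3*I is a pole of order 4.

Final answer: pole of order 4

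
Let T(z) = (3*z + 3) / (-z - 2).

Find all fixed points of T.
T(z) = z means 3*z + 3 = z*(-z - 2), i.e.
  -z^2 - 5*z - 3 = 0.
Discriminant: (-5)^2 - 4*(-1)*(-3) = 13, so the roots are real.
  z = (5 ± sqrt(13))/(2*(-1))
Fixed points: {-5/2 - sqrt(13)/2, -5/2 + sqrt(13)/2}

Final answer: {-5/2 - sqrt(13)/2, -5/2 + sqrt(13)/2}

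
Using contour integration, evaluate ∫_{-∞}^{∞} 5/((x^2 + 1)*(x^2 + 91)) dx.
Let f(z) = 5/((z^2 + 1)*(z^2 + 91)). The denominator has no real zeros and deg Q - deg P = 4 ≥ 2, so the integral of f over the upper semicircle |z| = R tends to 0 as R → ∞. Closing the contour in the upper half-plane,
  ∫_{-∞}^{∞} f(x) dx = 2πi · Σ Res(f, z_k)  over the poles with Im z_k > 0.

Zeros of the denominator: z^2 + 91 = 0 gives z = ±sqrt(91)*I; z^2 + 1 = 0 gives z = ±I.
Upper half-plane: z = I, z = sqrt(91)*I (simple).

Each pole is a simple zero of Q(z) = z^4 + 92*z^2 + 91, so Res(f, z₀) = P(z₀)/Q'(z₀) with P(z) = 5, Q'(z) = 4*z^3 + 184*z:
  Res(f, I) = (5)/(180*I) = -I/36
  Res(f, sqrt(91)*I) = (5)/(-180*sqrt(91)*I) = sqrt(91)*I/3276

Sum of residues: I*(-91 + sqrt(91))/3276
∫_{-∞}^{∞} f(x) dx = 2πi · (I*(-91 + sqrt(91))/3276) = pi*(91 - sqrt(91))/1638

Final answer: pi*(91 - sqrt(91))/1638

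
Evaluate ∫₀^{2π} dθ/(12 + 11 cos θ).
Let J = ∫₀^{2π} dθ/(12 + 11 cos θ).
Put z = e^{iθ}: then cos θ = (z + 1/z)/2, dθ = dz/(iz), and z runs once counterclockwise around |z| = 1:
  J = ∮_{|z|=1} 1/(12 + 11*(z + 1/z)/2) · dz/(iz) = (2/i) ∮_{|z|=1} dz/(11*z^2 + 24*z + 11).
The roots of 11*z^2 + 24*z + 11 are z = (-12 ± sqrt(12^2 - 11^2))/11, with sqrt(23) = sqrt(23); their product is 1, so only z₊ = -12/11 + sqrt(23)/11 lies inside the unit circle (z₋ = -12/11 - sqrt(23)/11 lies outside).
z₊ is a simple zero of q(z) = 11*z^2 + 24*z + 11, so Res(1/q, z₊) = 1/q'(z₊) with q'(z) = 22*z + 24; and q'(z₊) = 11*(z₊ - z₋) = 2*sqrt(23).
Therefore J = (2/i) · 2πi · 1/(2*sqrt(23)) = 2*pi/(sqrt(23)) = 2*sqrt(23)*pi/23

Final answer: 2*sqrt(23)*pi/23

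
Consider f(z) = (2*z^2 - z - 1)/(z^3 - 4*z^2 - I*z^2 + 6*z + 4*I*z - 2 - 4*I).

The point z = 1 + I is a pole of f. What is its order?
Factor the denominator:
  z^3 - 4*z^2 - I*z^2 + 6*z + 4*I*z - 2 - 4*I = (z - 1 - I)^2*(z - 2 + I)

The numerator P(z) = 2*z^2 - z - 1 has P(1 + I) = -2 + 3*I ≠ 0, so no factor of (z - 1 - I) cancels.
Near z = 1 + I we can therefore write f(z) = g(z)/(z - 1 - I)^2 with g analytic at 1 + I and g(1 + I) ≠ 0 (g is the numerator divided by the remaining denominator factors).

Hence z = 1 + I is a pole of order 2.

Final answer: 2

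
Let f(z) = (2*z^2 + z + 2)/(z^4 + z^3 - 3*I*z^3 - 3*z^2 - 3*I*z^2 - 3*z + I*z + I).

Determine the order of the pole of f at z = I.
Factor the denominator:
  z^4 + z^3 - 3*I*z^3 - 3*z^2 - 3*I*z^2 - 3*z + I*z + I = (z - I)^3*(z + 1)

The numerator P(z) = 2*z^2 + z + 2 has P(I) = I ≠ 0, so no factor of (z - I) cancels.
Near z = I we can therefore write f(z) = g(z)/(z - I)^3 with g analytic at I and g(I) ≠ 0 (g is the numerator divided by the remaining denominator factors).

Hence z = I is a pole of order 3.

Final answer: 3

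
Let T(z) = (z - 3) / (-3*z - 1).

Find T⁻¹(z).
Set w = T(z) = (z - 3) / (-3*z - 1) and solve for z:
  w*(-3*z - 1) = z - 3
  -w + z*(-3*w - 1) + 3 = 0
  z*(-3*w - 1) = w - 3
  z = (3 - w)/(3*w + 1)
Renaming the variable, T⁻¹(z) = (-z + 3)/(3*z + 1).
(Check: ad - bc = -10 ≠ 0, so T is invertible.)

Final answer: (-z + 3)/(3*z + 1)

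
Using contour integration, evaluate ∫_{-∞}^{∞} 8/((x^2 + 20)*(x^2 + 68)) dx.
Let f(z) = 8/((z^2 + 20)*(z^2 + 68)). The denominator has no real zeros and deg Q - deg P = 4 ≥ 2, so the integral of f over the upper semicircle |z| = R tends to 0 as R → ∞. Closing the contour in the upper half-plane,
  ∫_{-∞}^{∞} f(x) dx = 2πi · Σ Res(f, z_k)  over the poles with Im z_k > 0.

Zeros of the denominator: z^2 + 68 = 0 gives z = ±2*sqrt(17)*I; z^2 + 20 = 0 gives z = ±2*sqrt(5)*I.
Upper half-plane: z = 2*sqrt(17)*I, z = 2*sqrt(5)*I (simple).

Each pole is a simple zero of Q(z) = z^4 + 88*z^2 + 1360, so Res(f, z₀) = P(z₀)/Q'(z₀) with P(z) = 8, Q'(z) = 4*z^3 + 176*z:
  Res(f, 2*sqrt(17)*I) = (8)/(-192*sqrt(17)*I) = sqrt(17)*I/408
  Res(f, 2*sqrt(5)*I) = (8)/(192*sqrt(5)*I) = -sqrt(5)*I/120

Sum of residues: I*(-sqrt(5)/120 + sqrt(17)/408)
∫_{-∞}^{∞} f(x) dx = 2πi · (I*(-sqrt(5)/120 + sqrt(17)/408)) = pi*(-5*sqrt(17) + 17*sqrt(5))/1020

Final answer: pi*(-5*sqrt(17) + 17*sqrt(5))/1020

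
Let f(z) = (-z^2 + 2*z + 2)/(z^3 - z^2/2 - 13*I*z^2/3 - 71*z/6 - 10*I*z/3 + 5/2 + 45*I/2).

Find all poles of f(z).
The singularities of f are the zeros of the denominator. Factoring,
  z^3 - z^2/2 - 13*I*z^2/3 - 71*z/6 - 10*I*z/3 + 5/2 + 45*I/2 = (z - 2 - I)*(z + 3 - I/3)*(z - 3/2 - 3*I)
so the candidates are z = 2 + I, z = -3 + I/3, z = 3/2 + 3*I.

Check the numerator P(z) = -z^2 + 2*z + 2 at each one:
  P(2 + I) = 3 - 2*I ≠ 0, so z = 2 + I is a (simple) pole.
  P(-3 + I/3) = -116/9 + 8*I/3 ≠ 0, so z = -3 + I/3 is a (simple) pole.
  P(3/2 + 3*I) = 47/4 - 3*I ≠ 0, so z = 3/2 + 3*I is a (simple) pole.

Poles of f: {-3 + I/3, 3/2 + 3*I, 2 + I}

Final answer: {-3 + I/3, 3/2 + 3*I, 2 + I}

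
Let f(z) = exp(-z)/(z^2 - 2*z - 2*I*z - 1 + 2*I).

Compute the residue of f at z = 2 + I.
Write f(z) = P(z)/Q(z) with P(z) = exp(-z) and Q(z) = z^2 - 2*z - 2*I*z - 1 + 2*I.
The denominator factors as Q(z) = (z - 2 - I)*(z - I), so z = 2 + I is a simple zero of Q and P is analytic there; z = 2 + I is therefore a simple pole and
  Res(f, z₀) = P(z₀)/Q'(z₀).

Q'(z) = 2*z - 2 - 2*I, so Q'(2 + I) = 2.
P(2 + I) = exp(-2 - I).

Res(f, 2 + I) = (exp(-2 - I))/(2) = exp(-2 - I)/2

Final answer: exp(-2 - I)/2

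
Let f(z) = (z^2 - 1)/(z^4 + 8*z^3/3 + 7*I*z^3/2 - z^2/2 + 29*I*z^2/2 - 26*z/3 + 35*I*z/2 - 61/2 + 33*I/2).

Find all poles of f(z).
{-3, -1 + 3*I/2, 1/3 - 2*I, 1 - 3*I}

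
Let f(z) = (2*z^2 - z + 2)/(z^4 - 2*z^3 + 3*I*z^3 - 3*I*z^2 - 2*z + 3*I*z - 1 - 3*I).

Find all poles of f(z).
{-I, I, 1 - 2*I, 1 - I}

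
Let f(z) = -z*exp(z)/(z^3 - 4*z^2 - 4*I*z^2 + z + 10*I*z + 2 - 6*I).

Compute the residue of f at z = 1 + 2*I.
(1 - I/2)*exp(1 + 2*I)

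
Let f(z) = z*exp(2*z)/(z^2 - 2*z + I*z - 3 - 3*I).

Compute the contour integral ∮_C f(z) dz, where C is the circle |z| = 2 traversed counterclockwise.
pi*(-6/17 + 10*I/17)*exp(-2 - 2*I)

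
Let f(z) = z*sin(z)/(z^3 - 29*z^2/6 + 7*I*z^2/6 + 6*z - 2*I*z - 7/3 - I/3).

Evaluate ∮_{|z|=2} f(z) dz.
By the residue theorem, ∮_C f(z) dz = 2πi · (sum of the residues of f at the poles inside |z| = 2).

The denominator factors as (z - 3/2 + I/2)*(z - 1/3 - I/3)*(z - 3 + I), so the singularities of f are simple poles at z = 3/2 - I/2, z = 1/3 + I/3, z = 3 - I.
  |3/2 - I/2|² = 5/2 < 4 = 2², so this pole is inside the contour.
  |1/3 + I/3|² = 2/9 < 4 = 2², so this pole is inside the contour.
  |3 - I|² = 10 > 4 = 2², so this pole is outside the contour.

With P(z) = z*sin(z) and Q(z) = z^3 - 29*z^2/6 + 7*I*z^2/6 + 6*z - 2*I*z - 7/3 - I/3, each pole is simple, so Res(f, z₀) = P(z₀)/Q'(z₀) with Q'(z) = 3*z^2 - 29*z/3 + 7*I*z/3 + 6 - 2*I.
  Res(f, 3/2 - I/2) = P(3/2 - I/2)/Q'(3/2 - I/2) = ((3/2 - I/2)*sin(3/2 - I/2))/(-4/3 + 11*I/6) = (-21/37 - 15*I/37)*sin(3/2 - I/2)
  Res(f, 1/3 + I/3) = P(1/3 + I/3)/Q'(1/3 + I/3) = ((1/3 + I/3)*sin(1/3 + I/3))/(2 - 34*I/9) = (-6/185 + 39*I/370)*sin(1/3 + I/3)

Sum of residues inside C: (-21/37 - 15*I/37)*sin(3/2 - I/2) + (-6/185 + 39*I/370)*sin(1/3 + I/3)
∮_C f(z) dz = 2πi · ((-21/37 - 15*I/37)*sin(3/2 - I/2) + (-6/185 + 39*I/370)*sin(1/3 + I/3)) = pi*(30/37 - 42*I/37)*sin(3/2 - I/2) + pi*(-39/185 - 12*I/185)*sin(1/3 + I/3)

Final answer: pi*(30/37 - 42*I/37)*sin(3/2 - I/2) + pi*(-39/185 - 12*I/185)*sin(1/3 + I/3)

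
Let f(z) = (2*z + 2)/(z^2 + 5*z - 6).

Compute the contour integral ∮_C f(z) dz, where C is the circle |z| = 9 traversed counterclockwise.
By the residue theorem, ∮_C f(z) dz = 2πi · (sum of the residues of f at the poles inside |z| = 9).

The denominator factors as (z - 1)*(z + 6), so the singularities of f are simple poles at z = 1, z = -6.
  |1|² = 1 < 81 = 9², so this pole is inside the contour.
  |-6|² = 36 < 81 = 9², so this pole is inside the contour.

With P(z) = 2*z + 2 and Q(z) = z^2 + 5*z - 6, each pole is simple, so Res(f, z₀) = P(z₀)/Q'(z₀) with Q'(z) = 2*z + 5.
  Res(f, 1) = P(1)/Q'(1) = (4)/(7) = 4/7
  Res(f, -6) = P(-6)/Q'(-6) = (-10)/(-7) = 10/7

Sum of residues inside C: 2
∮_C f(z) dz = 2πi · (2) = 4*I*pi

Final answer: 4*I*pi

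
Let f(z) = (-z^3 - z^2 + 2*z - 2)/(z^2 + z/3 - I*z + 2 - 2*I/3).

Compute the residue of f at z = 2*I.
165/41 - 9*I/41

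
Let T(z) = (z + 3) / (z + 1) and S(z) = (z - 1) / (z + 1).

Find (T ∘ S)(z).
(2*z + 1)/(z)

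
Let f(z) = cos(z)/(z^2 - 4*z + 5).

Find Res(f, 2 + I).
Write f(z) = P(z)/Q(z) with P(z) = cos(z) and Q(z) = z^2 - 4*z + 5.
The denominator factors as Q(z) = (z - 2 - I)*(z - 2 + I), so z = 2 + I is a simple zero of Q and P is analytic there; z = 2 + I is therefore a simple pole and
  Res(f, z₀) = P(z₀)/Q'(z₀).

Q'(z) = 2*z - 4, so Q'(2 + I) = 2*I.
P(2 + I) = cos(2 + I).

Res(f, 2 + I) = (cos(2 + I))/(2*I) = -I*cos(2 + I)/2

Final answer: -I*cos(2 + I)/2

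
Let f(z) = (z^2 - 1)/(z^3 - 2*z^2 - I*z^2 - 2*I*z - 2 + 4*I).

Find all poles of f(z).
{-1 - I, 1 + I, 2 + I}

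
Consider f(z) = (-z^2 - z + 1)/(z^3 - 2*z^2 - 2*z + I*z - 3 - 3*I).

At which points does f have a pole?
The singularities of f are the zeros of the denominator. Factoring,
  z^3 - 2*z^2 - 2*z + I*z - 3 - 3*I = (z - 3)*(z + I)*(z + 1 - I)
so the candidates are z = 3, z = -I, z = -1 + I.

Check the numerator P(z) = -z^2 - z + 1 at each one:
  P(3) = -11 ≠ 0, so z = 3 is a (simple) pole.
  P(-I) = 2 + I ≠ 0, so z = -I is a (simple) pole.
  P(-1 + I) = 2 + I ≠ 0, so z = -1 + I is a (simple) pole.

Poles of f: {-1 + I, -I, 3}

Final answer: {-1 + I, -I, 3}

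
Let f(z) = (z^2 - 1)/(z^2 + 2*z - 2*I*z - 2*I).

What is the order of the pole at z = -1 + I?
Factor the denominator:
  z^2 + 2*z - 2*I*z - 2*I = (z + 1 - I)^2

The numerator P(z) = z^2 - 1 has P(-1 + I) = -1 - 2*I ≠ 0, so no factor of (z + 1 - I) cancels.
Near z = -1 + I we can therefore write f(z) = g(z)/(z + 1 - I)^2 with g analytic at -1 + I and g(-1 + I) ≠ 0 (g is just the numerator).

Hence z = -1 + I is a pole of order 2.

Final answer: 2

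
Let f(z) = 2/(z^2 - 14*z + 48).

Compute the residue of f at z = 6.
-1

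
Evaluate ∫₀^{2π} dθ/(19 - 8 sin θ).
Call the integral J. The integrand is 2π-periodic and we integrate over a full period, so shifting θ does not change the value (θ → θ + π/2 turns sin θ into cos θ; θ → θ + π flips the sign of the trig term). Hence
  J = ∫₀^{2π} dθ/(19 + 8 cos θ).
Put z = e^{iθ}: then cos θ = (z + 1/z)/2, dθ = dz/(iz), and z runs once counterclockwise around |z| = 1:
  J = ∮_{|z|=1} 1/(19 + 8*(z + 1/z)/2) · dz/(iz) = (2/i) ∮_{|z|=1} dz/(8*z^2 + 38*z + 8).
The roots of 8*z^2 + 38*z + 8 are z = (-19 ± sqrt(19^2 - 8^2))/8, with sqrt(297) = 3*sqrt(33); their product is 1, so only z₊ = -19/8 + 3*sqrt(33)/8 lies inside the unit circle (z₋ = -19/8 - 3*sqrt(33)/8 lies outside).
z₊ is a simple zero of q(z) = 8*z^2 + 38*z + 8, so Res(1/q, z₊) = 1/q'(z₊) with q'(z) = 16*z + 38; and q'(z₊) = 8*(z₊ - z₋) = 6*sqrt(33).
Therefore J = (2/i) · 2πi · 1/(6*sqrt(33)) = 2*pi/(3*sqrt(33)) = 2*sqrt(33)*pi/99

Final answer: 2*sqrt(33)*pi/99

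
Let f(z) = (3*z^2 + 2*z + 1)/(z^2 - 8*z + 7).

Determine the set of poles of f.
The singularities of f are the zeros of the denominator. Factoring,
  z^2 - 8*z + 7 = (z - 1)*(z - 7)
so the candidates are z = 1, z = 7.

Check the numerator P(z) = 3*z^2 + 2*z + 1 at each one:
  P(1) = 6 ≠ 0, so z = 1 is a (simple) pole.
  P(7) = 162 ≠ 0, so z = 7 is a (simple) pole.

Poles of f: {1, 7}

Final answer: {1, 7}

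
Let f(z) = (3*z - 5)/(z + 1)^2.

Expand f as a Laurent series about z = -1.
Put w = z - (-1), i.e. z = w - 1. The denominator is w^2, so it suffices to rewrite the numerator in powers of w.

P(z) = 3*z - 5
P(w - 1) = -8 + 3*w

Dividing each term by w^2:
  f = -8/w^2 + 3/w

Substituting back w = z + 1:
  f(z) = -8/(z + 1)^2 + 3/(z + 1)

The series is finite because the numerator is a polynomial; the negative powers form the principal part, and the coefficient of 1/(z + 1) gives Res(f, -1) = 3.

Final answer: -8/(z + 1)^2 + 3/(z + 1)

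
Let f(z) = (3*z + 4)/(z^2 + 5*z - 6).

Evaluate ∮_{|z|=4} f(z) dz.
By the residue theorem, ∮_C f(z) dz = 2πi · (sum of the residues of f at the poles inside |z| = 4).

The denominator factors as (z - 1)*(z + 6), so the singularities of f are simple poles at z = 1, z = -6.
  |1|² = 1 < 16 = 4², so this pole is inside the contour.
  |-6|² = 36 > 16 = 4², so this pole is outside the contour.

With P(z) = 3*z + 4 and Q(z) = z^2 + 5*z - 6, each pole is simple, so Res(f, z₀) = P(z₀)/Q'(z₀) with Q'(z) = 2*z + 5.
  Res(f, 1) = P(1)/Q'(1) = (7)/(7) = 1

∮_C f(z) dz = 2πi · (1) = 2*I*pi

Final answer: 2*I*pi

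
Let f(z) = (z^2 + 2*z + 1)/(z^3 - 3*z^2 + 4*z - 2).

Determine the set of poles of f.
The singularities of f are the zeros of the denominator. Factoring,
  z^3 - 3*z^2 + 4*z - 2 = (z - 1)*(z - 1 - I)*(z - 1 + I)
so the candidates are z = 1, z = 1 + I, z = 1 - I.

Check the numerator P(z) = z^2 + 2*z + 1 at each one:
  P(1) = 4 ≠ 0, so z = 1 is a (simple) pole.
  P(1 + I) = 3 + 4*I ≠ 0, so z = 1 + I is a (simple) pole.
  P(1 - I) = 3 - 4*I ≠ 0, so z = 1 - I is a (simple) pole.

Poles of f: {1 - I, 1, 1 + I}

Final answer: {1 - I, 1, 1 + I}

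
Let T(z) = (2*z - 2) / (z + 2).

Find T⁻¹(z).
(-2*z - 2)/(z - 2)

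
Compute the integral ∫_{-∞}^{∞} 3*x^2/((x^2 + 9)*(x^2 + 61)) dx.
3*pi*(-3 + sqrt(61))/52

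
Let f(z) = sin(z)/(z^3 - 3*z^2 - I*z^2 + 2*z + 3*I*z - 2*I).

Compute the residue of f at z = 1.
(-1/2 - I/2)*sin(1)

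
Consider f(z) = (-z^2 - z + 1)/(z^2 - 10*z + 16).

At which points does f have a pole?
The singularities of f are the zeros of the denominator. Factoring,
  z^2 - 10*z + 16 = (z - 8)*(z - 2)
so the candidates are z = 8, z = 2.

Check the numerator P(z) = -z^2 - z + 1 at each one:
  P(8) = -71 ≠ 0, so z = 8 is a (simple) pole.
  P(2) = -5 ≠ 0, so z = 2 is a (simple) pole.

Poles of f: {2, 8}

Final answer: {2, 8}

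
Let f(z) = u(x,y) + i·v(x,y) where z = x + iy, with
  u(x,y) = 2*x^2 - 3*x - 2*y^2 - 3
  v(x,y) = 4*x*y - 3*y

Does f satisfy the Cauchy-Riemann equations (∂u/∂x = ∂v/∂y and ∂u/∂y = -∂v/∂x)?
∂u/∂x = 4*x - 3
∂v/∂y = 4*x - 3
∂u/∂y = -4*y
∂v/∂x = 4*y
∂u/∂x = ∂v/∂y and ∂u/∂y = -∂v/∂x hold identically; f is analytic.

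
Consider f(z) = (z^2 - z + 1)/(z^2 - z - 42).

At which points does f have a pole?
{-6, 7}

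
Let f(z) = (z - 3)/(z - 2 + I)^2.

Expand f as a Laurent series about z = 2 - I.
Put w = z - (2 - I), i.e. z = w + 2 - I. The denominator is w^2, so it suffices to rewrite the numerator in powers of w.

P(z) = z - 3
P(w + 2 - I) = -1 - I + w

Dividing each term by w^2:
  f = (-1 - I)/w^2 + 1/w

Substituting back w = z - 2 + I:
  f(z) = (-1 - I)/(z - 2 + I)^2 + 1/(z - 2 + I)

The series is finite because the numerator is a polynomial; the negative powers form the principal part, and the coefficient of 1/(z - 2 + I) gives Res(f, 2 - I) = 1.

Final answer: (-1 - I)/(z - 2 + I)^2 + 1/(z - 2 + I)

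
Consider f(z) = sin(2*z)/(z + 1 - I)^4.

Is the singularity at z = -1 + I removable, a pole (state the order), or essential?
Write f(z) = g(z)/(z + 1 - I)^4 with g(z) = sin(2*z).
g is entire and g(-1 + I) = -sin(2 - 2*I) ≠ 0, so no factor of (z + 1 - I) cancels: the Laurent expansion of f about z = -1 + I starts at the power -4, i.e. lim_{z→z₀} (z - z₀)^4 f(z) = -sin(2 - 2*I) is finite and nonzero.
So z = -1 + I is a pole of order 4.

Final answer: pole of order 4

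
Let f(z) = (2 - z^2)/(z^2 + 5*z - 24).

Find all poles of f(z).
The singularities of f are the zeros of the denominator. Factoring,
  z^2 + 5*z - 24 = (z - 3)*(z + 8)
so the candidates are z = 3, z = -8.

Check the numerator P(z) = 2 - z^2 at each one:
  P(3) = -7 ≠ 0, so z = 3 is a (simple) pole.
  P(-8) = -62 ≠ 0, so z = -8 is a (simple) pole.

Poles of f: {-8, 3}

Final answer: {-8, 3}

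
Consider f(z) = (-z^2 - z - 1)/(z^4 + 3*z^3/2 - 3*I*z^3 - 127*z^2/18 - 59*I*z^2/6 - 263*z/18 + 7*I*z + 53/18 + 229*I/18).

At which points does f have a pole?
{-3 - 2*I/3, -1 + 2*I/3, 1 + I, 3/2 + 2*I}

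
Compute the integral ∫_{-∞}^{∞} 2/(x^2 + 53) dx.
2*sqrt(53)*pi/53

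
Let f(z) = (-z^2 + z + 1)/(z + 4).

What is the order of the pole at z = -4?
1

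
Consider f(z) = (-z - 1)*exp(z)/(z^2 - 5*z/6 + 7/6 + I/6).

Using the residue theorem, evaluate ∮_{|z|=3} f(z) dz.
pi*(204/145 - 162*I/145)*exp(1/2 - I) + pi*(-204/145 - 128*I/145)*exp(1/3 + I)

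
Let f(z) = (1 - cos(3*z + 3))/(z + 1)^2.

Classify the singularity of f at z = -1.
Let u = z + 1. The argument of cos is 3*z + 3 = 3u, so
  f = (1 - cos(3u))/u^2 = ((3u)^2/2 - (3u)^4/24 + ...)/u^2 = 9/2 - (27/8)*u^2 + ...
The Laurent expansion about u = 0 has no negative powers; equivalently lim_{z→-1} f(z) = 9/2 exists and is finite.
So the singularity is removable.

Final answer: removable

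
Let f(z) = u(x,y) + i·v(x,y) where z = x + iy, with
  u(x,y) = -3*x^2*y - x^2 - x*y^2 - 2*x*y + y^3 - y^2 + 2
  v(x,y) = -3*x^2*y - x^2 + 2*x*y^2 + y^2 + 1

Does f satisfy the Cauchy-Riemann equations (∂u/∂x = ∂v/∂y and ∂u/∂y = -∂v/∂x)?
∂u/∂x = -6*x*y - 2*x - y^2 - 2*y
∂v/∂y = -3*x^2 + 4*x*y + 2*y
∂u/∂y = -3*x^2 - 2*x*y - 2*x + 3*y^2 - 2*y
∂v/∂x = -6*x*y - 2*x + 2*y^2
∂u/∂x ≠ ∂v/∂y and ∂u/∂y ≠ -∂v/∂x; the Cauchy-Riemann equations are not satisfied, so f is not analytic.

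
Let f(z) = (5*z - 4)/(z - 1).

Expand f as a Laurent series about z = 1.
Put w = z - (1), i.e. z = w + 1. The denominator is w, so it suffices to rewrite the numerator in powers of w.

P(z) = 5*z - 4
P(w + 1) = 1 + 5*w

Dividing each term by w:
  f = 1/w + 5

Substituting back w = z - 1:
  f(z) = 1/(z - 1) + 5

The series is finite because the numerator is a polynomial; the negative powers form the principal part, and the coefficient of 1/(z - 1) gives Res(f, 1) = 1.

Final answer: 1/(z - 1) + 5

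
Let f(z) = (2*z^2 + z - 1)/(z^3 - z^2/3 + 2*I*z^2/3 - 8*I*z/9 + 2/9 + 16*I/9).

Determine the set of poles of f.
The singularities of f are the zeros of the denominator. Factoring,
  z^3 - z^2/3 + 2*I*z^2/3 - 8*I*z/9 + 2/9 + 16*I/9 = (z - 1 + 2*I/3)*(z + 1 + I)*(z - 1/3 - I)
so the candidates are z = 1 - 2*I/3, z = -1 - I, z = 1/3 + I.

Check the numerator P(z) = 2*z^2 + z - 1 at each one:
  P(1 - 2*I/3) = 10/9 - 10*I/3 ≠ 0, so z = 1 - 2*I/3 is a (simple) pole.
  P(-1 - I) = -2 + 3*I ≠ 0, so z = -1 - I is a (simple) pole.
  P(1/3 + I) = -22/9 + 7*I/3 ≠ 0, so z = 1/3 + I is a (simple) pole.

Poles of f: {-1 - I, 1/3 + I, 1 - 2*I/3}

Final answer: {-1 - I, 1/3 + I, 1 - 2*I/3}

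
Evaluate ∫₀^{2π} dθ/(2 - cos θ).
2*sqrt(3)*pi/3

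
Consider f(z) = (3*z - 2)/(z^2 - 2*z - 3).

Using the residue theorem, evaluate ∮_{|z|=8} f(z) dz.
By the residue theorem, ∮_C f(z) dz = 2πi · (sum of the residues of f at the poles inside |z| = 8).

The denominator factors as (z + 1)*(z - 3), so the singularities of f are simple poles at z = -1, z = 3.
  |-1|² = 1 < 64 = 8², so this pole is inside the contour.
  |3|² = 9 < 64 = 8², so this pole is inside the contour.

With P(z) = 3*z - 2 and Q(z) = z^2 - 2*z - 3, each pole is simple, so Res(f, z₀) = P(z₀)/Q'(z₀) with Q'(z) = 2*z - 2.
  Res(f, -1) = P(-1)/Q'(-1) = (-5)/(-4) = 5/4
  Res(f, 3) = P(3)/Q'(3) = (7)/(4) = 7/4

Sum of residues inside C: 3
∮_C f(z) dz = 2πi · (3) = 6*I*pi

Final answer: 6*I*pi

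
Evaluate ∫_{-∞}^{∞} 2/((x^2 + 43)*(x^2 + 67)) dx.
Let f(z) = 2/((z^2 + 43)*(z^2 + 67)). The denominator has no real zeros and deg Q - deg P = 4 ≥ 2, so the integral of f over the upper semicircle |z| = R tends to 0 as R → ∞. Closing the contour in the upper half-plane,
  ∫_{-∞}^{∞} f(x) dx = 2πi · Σ Res(f, z_k)  over the poles with Im z_k > 0.

Zeros of the denominator: z^2 + 43 = 0 gives z = ±sqrt(43)*I; z^2 + 67 = 0 gives z = ±sqrt(67)*I.
Upper half-plane: z = sqrt(43)*I, z = sqrt(67)*I (simple).

Each pole is a simple zero of Q(z) = z^4 + 110*z^2 + 2881, so Res(f, z₀) = P(z₀)/Q'(z₀) with P(z) = 2, Q'(z) = 4*z^3 + 220*z:
  Res(f, sqrt(43)*I) = (2)/(48*sqrt(43)*I) = -sqrt(43)*I/1032
  Res(f, sqrt(67)*I) = (2)/(-48*sqrt(67)*I) = sqrt(67)*I/1608

Sum of residues: I*(-sqrt(43)/1032 + sqrt(67)/1608)
∫_{-∞}^{∞} f(x) dx = 2πi · (I*(-sqrt(43)/1032 + sqrt(67)/1608)) = pi*(-43*sqrt(67) + 67*sqrt(43))/34572

Final answer: pi*(-43*sqrt(67) + 67*sqrt(43))/34572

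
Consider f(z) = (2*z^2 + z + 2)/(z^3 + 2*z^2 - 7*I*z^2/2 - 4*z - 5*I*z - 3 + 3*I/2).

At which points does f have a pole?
{-2 + I, I, 3*I/2}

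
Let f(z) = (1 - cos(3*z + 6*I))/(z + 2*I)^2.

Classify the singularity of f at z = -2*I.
removable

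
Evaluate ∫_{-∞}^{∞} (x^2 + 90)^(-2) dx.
sqrt(10)*pi/5400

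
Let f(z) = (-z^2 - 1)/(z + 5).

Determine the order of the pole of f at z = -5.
Factor the denominator:
  z + 5 = (z + 5)

The numerator P(z) = -z^2 - 1 has P(-5) = -26 ≠ 0, so no factor of (z + 5) cancels.
Near z = -5 we can therefore write f(z) = g(z)/(z + 5) with g analytic at -5 and g(-5) ≠ 0 (g is just the numerator).

Hence z = -5 is a pole of order 1.

Final answer: 1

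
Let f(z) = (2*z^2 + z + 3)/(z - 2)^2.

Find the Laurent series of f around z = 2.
13/(z - 2)^2 + 9/(z - 2) + 2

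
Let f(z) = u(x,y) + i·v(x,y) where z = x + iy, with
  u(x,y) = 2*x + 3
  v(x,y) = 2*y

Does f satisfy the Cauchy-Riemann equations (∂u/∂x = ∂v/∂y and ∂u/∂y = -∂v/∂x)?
∂u/∂x = 2
∂v/∂y = 2
∂u/∂y = 0
∂v/∂x = 0
∂u/∂x = ∂v/∂y and ∂u/∂y = -∂v/∂x hold identically; f is analytic.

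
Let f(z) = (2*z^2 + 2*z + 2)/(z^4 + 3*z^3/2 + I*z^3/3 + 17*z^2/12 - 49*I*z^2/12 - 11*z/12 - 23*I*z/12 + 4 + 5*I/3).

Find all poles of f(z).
The singularities of f are the zeros of the denominator. Factoring,
  z^4 + 3*z^3/2 + I*z^3/3 + 17*z^2/12 - 49*I*z^2/12 - 11*z/12 - 23*I*z/12 + 4 + 5*I/3 = (z - 1/2 + I/2)*(z + 2 + 2*I)*(z - 1 - 3*I/2)*(z + 1 - 2*I/3)
so the candidates are z = 1/2 - I/2, z = -2 - 2*I, z = 1 + 3*I/2, z = -1 + 2*I/3.

Check the numerator P(z) = 2*z^2 + 2*z + 2 at each one:
  P(1/2 - I/2) = 3 - 2*I ≠ 0, so z = 1/2 - I/2 is a (simple) pole.
  P(-2 - 2*I) = -2 + 12*I ≠ 0, so z = -2 - 2*I is a (simple) pole.
  P(1 + 3*I/2) = 3/2 + 9*I ≠ 0, so z = 1 + 3*I/2 is a (simple) pole.
  P(-1 + 2*I/3) = 10/9 - 4*I/3 ≠ 0, so z = -1 + 2*I/3 is a (simple) pole.

Poles of f: {-2 - 2*I, -1 + 2*I/3, 1/2 - I/2, 1 + 3*I/2}

Final answer: {-2 - 2*I, -1 + 2*I/3, 1/2 - I/2, 1 + 3*I/2}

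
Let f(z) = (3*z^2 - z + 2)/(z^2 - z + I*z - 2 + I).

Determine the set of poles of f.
The singularities of f are the zeros of the denominator. Factoring,
  z^2 - z + I*z - 2 + I = (z + 1)*(z - 2 + I)
so the candidates are z = -1, z = 2 - I.

Check the numerator P(z) = 3*z^2 - z + 2 at each one:
  P(-1) = 6 ≠ 0, so z = -1 is a (simple) pole.
  P(2 - I) = 9 - 11*I ≠ 0, so z = 2 - I is a (simple) pole.

Poles of f: {-1, 2 - I}

Final answer: {-1, 2 - I}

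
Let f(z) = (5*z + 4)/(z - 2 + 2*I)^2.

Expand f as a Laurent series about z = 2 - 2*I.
Put w = z - (2 - 2*I), i.e. z = w + 2 - 2*I. The denominator is w^2, so it suffices to rewrite the numerator in powers of w.

P(z) = 5*z + 4
P(w + 2 - 2*I) = 14 - 10*I + 5*w

Dividing each term by w^2:
  f = (14 - 10*I)/w^2 + 5/w

Substituting back w = z - 2 + 2*I:
  f(z) = (14 - 10*I)/(z - 2 + 2*I)^2 + 5/(z - 2 + 2*I)

The series is finite because the numerator is a polynomial; the negative powers form the principal part, and the coefficient of 1/(z - 2 + 2*I) gives Res(f, 2 - 2*I) = 5.

Final answer: (14 - 10*I)/(z - 2 + 2*I)^2 + 5/(z - 2 + 2*I)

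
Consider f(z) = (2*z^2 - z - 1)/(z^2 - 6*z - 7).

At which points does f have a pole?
The singularities of f are the zeros of the denominator. Factoring,
  z^2 - 6*z - 7 = (z - 7)*(z + 1)
so the candidates are z = 7, z = -1.

Check the numerator P(z) = 2*z^2 - z - 1 at each one:
  P(7) = 90 ≠ 0, so z = 7 is a (simple) pole.
  P(-1) = 2 ≠ 0, so z = -1 is a (simple) pole.

Poles of f: {-1, 7}

Final answer: {-1, 7}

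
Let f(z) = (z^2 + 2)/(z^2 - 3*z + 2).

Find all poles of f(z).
{1, 2}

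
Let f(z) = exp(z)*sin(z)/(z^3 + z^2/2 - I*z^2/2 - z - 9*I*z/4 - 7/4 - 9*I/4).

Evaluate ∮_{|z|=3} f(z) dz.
By the residue theorem, ∮_C f(z) dz = 2πi · (sum of the residues of f at the poles inside |z| = 3).

The denominator factors as (z + 1 - I/2)*(z - 3/2 - I)*(z + 1 + I), so the singularities of f are simple poles at z = -1 + I/2, z = 3/2 + I, z = -1 - I.
  |-1 + I/2|² = 5/4 < 9 = 3², so this pole is inside the contour.
  |3/2 + I|² = 13/4 < 9 = 3², so this pole is inside the contour.
  |-1 - I|² = 2 < 9 = 3², so this pole is inside the contour.

With P(z) = exp(z)*sin(z) and Q(z) = z^3 + z^2/2 - I*z^2/2 - z - 9*I*z/4 - 7/4 - 9*I/4, each pole is simple, so Res(f, z₀) = P(z₀)/Q'(z₀) with Q'(z) = 3*z^2 + z - I*z - 1 - 9*I/4.
  Res(f, -1 + I/2) = P(-1 + I/2)/Q'(-1 + I/2) = (-exp(-1 + I/2)*sin(1 - I/2))/(3/4 - 15*I/4) = (-2/39 - 10*I/39)*exp(-1 + I/2)*sin(1 - I/2)
  Res(f, 3/2 + I) = P(3/2 + I)/Q'(3/2 + I) = (exp(3/2 + I)*sin(3/2 + I))/(21/4 + 25*I/4) = (42/533 - 50*I/533)*exp(3/2 + I)*sin(3/2 + I)
  Res(f, -1 - I) = P(-1 - I)/Q'(-1 - I) = (-exp(-1 - I)*sin(1 + I))/(-3 + 15*I/4) = (16/123 + 20*I/123)*exp(-1 - I)*sin(1 + I)

Sum of residues inside C: (-2/39 - 10*I/39)*exp(-1 + I/2)*sin(1 - I/2) + (16/123 + 20*I/123)*exp(-1 - I)*sin(1 + I) + (42/533 - 50*I/533)*exp(3/2 + I)*sin(3/2 + I)
∮_C f(z) dz = 2πi · ((-2/39 - 10*I/39)*exp(-1 + I/2)*sin(1 - I/2) + (16/123 + 20*I/123)*exp(-1 - I)*sin(1 + I) + (42/533 - 50*I/533)*exp(3/2 + I)*sin(3/2 + I)) = pi*(20/39 - 4*I/39)*exp(-1 + I/2)*sin(1 - I/2) + pi*(-40/123 + 32*I/123)*exp(-1 - I)*sin(1 + I) + pi*(100/533 + 84*I/533)*exp(3/2 + I)*sin(3/2 + I)

Final answer: pi*(20/39 - 4*I/39)*exp(-1 + I/2)*sin(1 - I/2) + pi*(-40/123 + 32*I/123)*exp(-1 - I)*sin(1 + I) + pi*(100/533 + 84*I/533)*exp(3/2 + I)*sin(3/2 + I)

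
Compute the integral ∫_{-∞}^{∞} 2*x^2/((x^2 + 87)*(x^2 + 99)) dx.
Let f(z) = 2*z^2/((z^2 + 87)*(z^2 + 99)). The denominator has no real zeros and deg Q - deg P = 2 ≥ 2, so the integral of f over the upper semicircle |z| = R tends to 0 as R → ∞. Closing the contour in the upper half-plane,
  ∫_{-∞}^{∞} f(x) dx = 2πi · Σ Res(f, z_k)  over the poles with Im z_k > 0.

Zeros of the denominator: z^2 + 87 = 0 gives z = ±sqrt(87)*I; z^2 + 99 = 0 gives z = ±3*sqrt(11)*I.
Upper half-plane: z = 3*sqrt(11)*I, z = sqrt(87)*I (simple).

Each pole is a simple zero of Q(z) = z^4 + 186*z^2 + 8613, so Res(f, z₀) = P(z₀)/Q'(z₀) with P(z) = 2*z^2, Q'(z) = 4*z^3 + 372*z:
  Res(f, 3*sqrt(11)*I) = (-198)/(-72*sqrt(11)*I) = -sqrt(11)*I/4
  Res(f, sqrt(87)*I) = (-174)/(24*sqrt(87)*I) = sqrt(87)*I/12

Sum of residues: I*(-3*sqrt(11) + sqrt(87))/12
∫_{-∞}^{∞} f(x) dx = 2πi · (I*(-3*sqrt(11) + sqrt(87))/12) = pi*(-sqrt(87) + 3*sqrt(11))/6

Final answer: pi*(-sqrt(87) + 3*sqrt(11))/6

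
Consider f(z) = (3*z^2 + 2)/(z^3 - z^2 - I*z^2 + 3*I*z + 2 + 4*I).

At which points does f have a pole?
{-1, 2*I, 2 - I}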